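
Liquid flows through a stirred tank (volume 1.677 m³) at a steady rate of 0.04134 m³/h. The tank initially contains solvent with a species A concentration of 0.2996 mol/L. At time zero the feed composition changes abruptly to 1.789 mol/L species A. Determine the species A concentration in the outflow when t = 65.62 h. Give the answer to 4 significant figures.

1.494 mol/L

Unsteady species balance (constant V, well mixed): V dC/dt = Q(C_in − C).
Time constant τ = V/Q = 1.677/0.04134 = 40.5660 h.
This is linear first-order; C(t) = C_in + (C₀ − C_in) e^(−t/τ).
C(65.62) = 1.789 + (0.2996 − 1.789)·e^(−65.62/40.5660) = 1.789 + (-1.48940)·0.198372 = 1.49354 mol/L.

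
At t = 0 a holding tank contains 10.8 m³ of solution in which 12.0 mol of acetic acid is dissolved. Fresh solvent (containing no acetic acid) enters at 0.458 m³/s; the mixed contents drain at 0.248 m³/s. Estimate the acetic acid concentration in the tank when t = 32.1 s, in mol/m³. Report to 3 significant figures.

0.386 mol/m³

Total volume: dV/dt = Q_in − Q_out = 0.21000 m³/s, so V(t) = 10.8 + 0.21000 t and V(32.1) = 17.541 m³.
Solute balance: dm/dt = 0 − Q_out C = −Q_out m/V(t).
dm/m = −Q_out dt/(V₀ + 0.21000 t); integrating gives ln(m/m₀) = −(Q_out/(Q_in−Q_out)) ln(V/V₀).
m = m₀ (V₀/V)^(Q_out/(Q_in−Q_out)) = 12.0 × (10.8/17.541)^(1.1810) = 6.7676 mol.
C = m/V = 6.7676/17.541 = 0.38582 mol/m³.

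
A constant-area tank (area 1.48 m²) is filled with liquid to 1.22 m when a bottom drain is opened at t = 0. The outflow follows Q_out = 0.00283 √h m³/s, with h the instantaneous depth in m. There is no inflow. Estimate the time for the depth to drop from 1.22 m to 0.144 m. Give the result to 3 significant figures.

A dh/dt = −Q_out = −0.00283 √h.
This is separable: 2 d(√h)/dt = −0.00283/A, so √h = √h₀ − (0.00283/(2A)) t.
t = 2A(√h₀ − √h)/0.00283 = 2·1.48·(√1.22 − √0.144)/0.00283
  = 2.9600 × (1.1045 − 0.37947) / 0.00283 = 758.37 s.

758 s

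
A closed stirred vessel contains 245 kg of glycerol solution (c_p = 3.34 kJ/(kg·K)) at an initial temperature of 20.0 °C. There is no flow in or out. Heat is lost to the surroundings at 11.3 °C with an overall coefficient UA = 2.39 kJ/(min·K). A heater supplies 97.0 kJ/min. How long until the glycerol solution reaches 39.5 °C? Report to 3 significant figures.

Lumped-capacitance energy balance: M c_p dT/dt = UA(T_amb − T) + Q̇.
τ = M c_p/UA = 342.38 min; T_ss = T_amb + Q̇/UA = 11.3 + 97.0/2.39 = 51.886 °C.
T(t) = T_ss + (T₀ − T_ss)e^(−t/τ); set T = 39.5:
t = −τ ln[(T − T_ss)/(T₀ − T_ss)] = −342.38 · ln(0.38844) = 323.76 min.

324 min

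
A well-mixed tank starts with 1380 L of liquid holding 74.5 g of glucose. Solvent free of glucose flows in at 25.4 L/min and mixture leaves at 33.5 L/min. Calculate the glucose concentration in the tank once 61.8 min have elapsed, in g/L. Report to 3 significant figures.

Total volume: dV/dt = Q_in − Q_out = -8.1000 L/min, so V(t) = 1380 − 8.1000 t and V(61.8) = 879.42 L.
Solute balance: dm/dt = 0 − Q_out C = −Q_out m/V(t).
dm/m = −Q_out dt/(V₀ − 8.1000 t); integrating gives ln(m/m₀) = −(Q_out/(Q_in−Q_out)) ln(V/V₀).
m = m₀ (V₀/V)^(Q_out/(Q_in−Q_out)) = 74.5 × (1380/879.42)^(-4.1358) = 11.557 g.
C = m/V = 11.557/879.42 = 0.013142 g/L.

0.0131 g/L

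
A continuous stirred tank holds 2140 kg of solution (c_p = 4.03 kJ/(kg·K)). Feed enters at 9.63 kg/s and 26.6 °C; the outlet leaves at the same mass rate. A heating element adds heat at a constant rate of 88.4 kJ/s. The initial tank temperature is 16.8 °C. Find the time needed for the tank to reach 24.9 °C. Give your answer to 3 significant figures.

Heat balance on the well-mixed liquid: M c_p dT/dt = ṁ c_p (T_in − T) + 88.4.
τ = M/ṁ = 222.22 s; T_ss = T_in + Q̇/(ṁ c_p) = 28.878 °C.
T(t) = T_ss + (T₀ − T_ss) e^(−t/τ). Set T = 24.9:
e^(−t/τ) = (24.9 − 28.878)/(16.8 − 28.878) = 0.32935
t = −222.22 · ln(0.32935) = 246.81 s.

247 s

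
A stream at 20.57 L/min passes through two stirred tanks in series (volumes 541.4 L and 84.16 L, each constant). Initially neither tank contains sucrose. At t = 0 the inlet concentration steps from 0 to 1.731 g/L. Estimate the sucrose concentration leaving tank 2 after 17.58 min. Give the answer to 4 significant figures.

0.6844 g/L

Each tank obeys Vᵢ dCᵢ/dt = Q(Cᵢ₋₁ − Cᵢ), so τᵢ = Vᵢ/Q.
τ₁ = 541.4/20.57 = 26.3199 min; τ₂ = 84.16/20.57 = 4.09140 min.
Tank 1: C₁ = C_in(1 − e^(−t/τ₁)). Tank 2 (τ₁ ≠ τ₂): C₂ = C_in[1 − (τ₁ e^(−t/τ₁) − τ₂ e^(−t/τ₂))/(τ₁ − τ₂)].
At t = 17.58: e^(−t/τ₁) = 0.512766, e^(−t/τ₂) = 0.0136117.
C₂ = 1.731·[1 − (26.3199·0.512766 − 4.09140·0.0136117)/(22.2285)] = 1.731·0.395359 = 0.684367 g/L.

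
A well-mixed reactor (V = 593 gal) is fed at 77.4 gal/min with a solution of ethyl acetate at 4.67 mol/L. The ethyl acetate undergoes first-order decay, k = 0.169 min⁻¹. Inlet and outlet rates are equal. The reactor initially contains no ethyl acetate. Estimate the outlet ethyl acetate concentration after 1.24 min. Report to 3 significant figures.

Accumulation = in − out − consumed: V dC/dt = Q C_in − Q C − k V C.
This is linear with rate a = Q/V + k = 0.29952 min⁻¹.
C_ss = Q C_in/(Q + kV) = 2.0350 mol/L; C(t) = C_ss + (C₀ − C_ss) e^(−a t).
C(1.24) = 2.0350 + (-2.0350)·e^(−0.29952·1.24) = 2.0350 + (-2.0350)·0.68976 = 0.63135 mol/L.

0.631 mol/L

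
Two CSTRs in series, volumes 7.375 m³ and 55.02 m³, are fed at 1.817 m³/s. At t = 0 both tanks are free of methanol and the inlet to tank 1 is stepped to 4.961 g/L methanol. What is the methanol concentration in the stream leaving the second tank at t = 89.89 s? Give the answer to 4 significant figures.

Species balance on tank i: dCᵢ/dt = (Cᵢ₋₁ − Cᵢ)/τᵢ with τᵢ = Vᵢ/Q.
τ₁ = 7.375/1.817 = 4.05889 s; τ₂ = 55.02/1.817 = 30.2807 s.
Solving the cascade with C₁(0)=C₂(0)=0 gives C₂(t) = C_in[1 − (τ₁ e^(−t/τ₁) − τ₂ e^(−t/τ₂))/(τ₁ − τ₂)].
At t = 89.89: e^(−t/τ₁) = 2.40944e-10, e^(−t/τ₂) = 0.0513773.
C₂ = 4.961·[1 − (4.05889·2.40944e-10 − 30.2807·0.0513773)/(-26.2218)] = 4.961·0.940670 = 4.66666 g/L.

4.667 g/L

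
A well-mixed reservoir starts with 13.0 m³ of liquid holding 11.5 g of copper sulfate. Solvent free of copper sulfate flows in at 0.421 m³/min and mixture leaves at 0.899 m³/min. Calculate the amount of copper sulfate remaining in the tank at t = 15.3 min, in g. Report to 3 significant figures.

2.43 g

Let m(t) be the amount of copper sulfate. Volume: V(t) = V₀ + (Q_in − Q_out) t = 13.0 − 0.47800 t; V(15.3) = 5.6866 m³.
No copper sulfate enters, so dm/dt = −Q_out · (m/V).
Separate: dm/m = −Q_out dt/V(t) ⇒ ln(m/m₀) = −(Q_out/(Q_in−Q_out)) ln(V/V₀).
m = m₀ (V₀/V)^(Q_out/(Q_in−Q_out)) = 11.5 × (13.0/5.6866)^(-1.8808) = 2.4285 g.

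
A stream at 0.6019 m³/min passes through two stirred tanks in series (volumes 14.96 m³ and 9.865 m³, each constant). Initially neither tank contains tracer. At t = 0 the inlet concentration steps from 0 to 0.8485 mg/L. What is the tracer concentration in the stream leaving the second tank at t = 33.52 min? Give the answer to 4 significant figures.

0.4143 mg/L

Each tank obeys Vᵢ dCᵢ/dt = Q(Cᵢ₋₁ − Cᵢ), so τᵢ = Vᵢ/Q.
τ₁ = 14.96/0.6019 = 24.8546 min; τ₂ = 9.865/0.6019 = 16.3898 min.
Solving the cascade with C₁(0)=C₂(0)=0 gives C₂(t) = C_in[1 − (τ₁ e^(−t/τ₁) − τ₂ e^(−t/τ₂))/(τ₁ − τ₂)].
At t = 33.52: e^(−t/τ₁) = 0.259592, e^(−t/τ₂) = 0.129357.
C₂ = 0.8485·[1 − (24.8546·0.259592 − 16.3898·0.129357)/(8.46486)] = 0.8485·0.488244 = 0.414275 mg/L.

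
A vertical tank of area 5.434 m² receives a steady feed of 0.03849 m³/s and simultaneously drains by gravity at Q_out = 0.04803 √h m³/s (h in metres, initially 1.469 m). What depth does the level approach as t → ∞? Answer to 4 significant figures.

Accumulation of liquid (constant cross-section A): A dh/dt = Q_in − 0.04803 √h. At steady state dh/dt = 0:
Q_in = 0.04803 √h_ss ⇒ √h_ss = 0.03849/0.04803 = 0.801374.
h_ss = 0.801374² = 0.642201 m. (Since h₀ = 1.469 m > h_ss, the level will fall toward this value.)

0.6422 m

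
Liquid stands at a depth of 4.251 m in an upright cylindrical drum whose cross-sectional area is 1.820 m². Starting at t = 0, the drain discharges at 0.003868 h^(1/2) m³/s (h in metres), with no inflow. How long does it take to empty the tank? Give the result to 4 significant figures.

Accumulation of liquid (constant cross-section A): A dh/dt = −0.003868 √h.
∫ h^(−1/2) dh = −(0.003868/A) ∫ dt, giving 2√h = 2√h₀ − (0.003868/A) t.
Set h = 0: 2√h₀ = (0.003868/A) t_empty ⇒ t_empty = 2A√h₀/0.003868.
t_empty = 2·1.820·√4.251/0.003868 = 3.64000·2.06180/0.003868 = 1940.26 s.

1940 s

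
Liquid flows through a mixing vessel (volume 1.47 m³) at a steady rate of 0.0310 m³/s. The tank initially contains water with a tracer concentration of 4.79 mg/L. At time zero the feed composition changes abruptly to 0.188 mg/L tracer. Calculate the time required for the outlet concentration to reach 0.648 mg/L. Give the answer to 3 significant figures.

Unsteady species balance (constant V, well mixed): V dC/dt = Q(C_in − C), so τ = V/Q = 47.419 s.
C(t) = C_in + (C₀ − C_in) e^(−t/τ). Set C = 0.648 and solve for t:
e^(−t/τ) = (C − C_in)/(C₀ − C_in) = (0.648 − 0.188)/(4.79 − 0.188) = 0.099957
t = −τ ln(…) = 47.419 × 2.3030 = 109.21 s.

109 s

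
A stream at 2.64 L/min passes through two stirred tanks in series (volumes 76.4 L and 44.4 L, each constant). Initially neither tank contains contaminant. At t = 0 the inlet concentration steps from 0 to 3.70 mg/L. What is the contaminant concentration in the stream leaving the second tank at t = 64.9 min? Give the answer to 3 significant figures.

Each tank obeys Vᵢ dCᵢ/dt = Q(Cᵢ₋₁ − Cᵢ), so τᵢ = Vᵢ/Q.
τ₁ = 76.4/2.64 = 28.939 min; τ₂ = 44.4/2.64 = 16.818 min.
Tank 1: C₁ = C_in(1 − e^(−t/τ₁)). Tank 2 (τ₁ ≠ τ₂): C₂ = C_in[1 − (τ₁ e^(−t/τ₁) − τ₂ e^(−t/τ₂))/(τ₁ − τ₂)].
At t = 64.9: e^(−t/τ₁) = 0.10618, e^(−t/τ₂) = 0.021091.
C₂ = 3.70·[1 − (28.939·0.10618 − 16.818·0.021091)/(12.121)] = 3.70·0.77576 = 2.8703 mg/L.

2.87 mg/L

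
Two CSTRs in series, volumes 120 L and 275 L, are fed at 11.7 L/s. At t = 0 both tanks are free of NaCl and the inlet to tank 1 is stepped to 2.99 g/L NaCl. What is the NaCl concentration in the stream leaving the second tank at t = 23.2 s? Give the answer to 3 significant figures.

1.25 g/L

Each tank obeys Vᵢ dCᵢ/dt = Q(Cᵢ₋₁ − Cᵢ), so τᵢ = Vᵢ/Q.
τ₁ = 120/11.7 = 10.256 s; τ₂ = 275/11.7 = 23.504 s.
Solving the cascade with C₁(0)=C₂(0)=0 gives C₂(t) = C_in[1 − (τ₁ e^(−t/τ₁) − τ₂ e^(−t/τ₂))/(τ₁ − τ₂)].
At t = 23.2: e^(−t/τ₁) = 0.10414, e^(−t/τ₂) = 0.37267.
C₂ = 2.99·[1 − (10.256·0.10414 − 23.504·0.37267)/(-13.248)] = 2.99·0.41943 = 1.2541 g/L.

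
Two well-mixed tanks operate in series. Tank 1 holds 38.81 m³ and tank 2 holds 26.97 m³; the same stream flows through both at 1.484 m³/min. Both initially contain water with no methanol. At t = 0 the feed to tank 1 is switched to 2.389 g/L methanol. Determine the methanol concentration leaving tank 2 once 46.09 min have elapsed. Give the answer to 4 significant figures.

Time constants: τᵢ = Vᵢ/Q for each well-mixed tank.
τ₁ = 38.81/1.484 = 26.1523 min; τ₂ = 26.97/1.484 = 18.1739 min.
Tank 1: C₁ = C_in(1 − e^(−t/τ₁)). Tank 2 (τ₁ ≠ τ₂): C₂ = C_in[1 − (τ₁ e^(−t/τ₁) − τ₂ e^(−t/τ₂))/(τ₁ − τ₂)].
At t = 46.09: e^(−t/τ₁) = 0.171638, e^(−t/τ₂) = 0.0791777.
C₂ = 2.389·[1 − (26.1523·0.171638 − 18.1739·0.0791777)/(7.97844)] = 2.389·0.617750 = 1.47581 g/L.

1.476 g/L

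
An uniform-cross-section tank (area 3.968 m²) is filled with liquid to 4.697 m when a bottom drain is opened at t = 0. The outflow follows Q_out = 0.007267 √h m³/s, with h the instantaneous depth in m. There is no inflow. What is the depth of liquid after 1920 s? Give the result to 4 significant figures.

0.1674 m

Accumulation of liquid (constant cross-section A): A dh/dt = −0.007267 √h.
Separate and integrate: 2(√h − √h₀) = −(0.007267/A) t.
√h = √4.697 − 0.007267·1920/(2·3.968) = 2.16726 − 1.75815 = 0.409111.
h = 0.409111² = 0.167372 m.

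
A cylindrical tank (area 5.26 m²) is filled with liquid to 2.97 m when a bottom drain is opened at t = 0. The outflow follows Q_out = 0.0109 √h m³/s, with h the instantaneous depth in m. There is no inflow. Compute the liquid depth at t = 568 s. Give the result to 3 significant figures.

1.29 m

A dh/dt = −Q_out = −0.0109 √h.
Separate and integrate: 2(√h − √h₀) = −(0.0109/A) t.
√h = √2.97 − 0.0109·568/(2·5.26) = 1.7234 − 0.58852 = 1.1349.
h = 1.1349² = 1.2879 m.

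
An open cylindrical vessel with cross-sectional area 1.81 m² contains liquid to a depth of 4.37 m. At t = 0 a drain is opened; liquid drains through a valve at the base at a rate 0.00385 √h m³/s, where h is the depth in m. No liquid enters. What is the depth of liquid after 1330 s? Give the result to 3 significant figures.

0.457 m

A dh/dt = −Q_out = −0.00385 √h.
∫ h^(−1/2) dh = −(0.00385/A) ∫ dt, giving 2√h = 2√h₀ − (0.00385/A) t.
√h = √4.37 − 0.00385·1330/(2·1.81) = 2.0905 − 1.4145 = 0.67595.
h = 0.67595² = 0.45691 m.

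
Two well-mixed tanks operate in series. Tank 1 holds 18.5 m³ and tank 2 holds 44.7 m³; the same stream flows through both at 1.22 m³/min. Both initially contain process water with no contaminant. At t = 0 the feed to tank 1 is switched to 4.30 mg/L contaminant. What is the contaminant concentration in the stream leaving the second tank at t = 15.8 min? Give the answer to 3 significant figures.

Species balance on tank i: dCᵢ/dt = (Cᵢ₋₁ − Cᵢ)/τᵢ with τᵢ = Vᵢ/Q.
τ₁ = 18.5/1.22 = 15.164 min; τ₂ = 44.7/1.22 = 36.639 min.
Solving the cascade with C₁(0)=C₂(0)=0 gives C₂(t) = C_in[1 − (τ₁ e^(−t/τ₁) − τ₂ e^(−t/τ₂))/(τ₁ − τ₂)].
At t = 15.8: e^(−t/τ₁) = 0.35277, e^(−t/τ₂) = 0.64971.
C₂ = 4.30·[1 − (15.164·0.35277 − 36.639·0.64971)/(-21.475)] = 4.30·0.14062 = 0.60466 mg/L.

0.605 mg/L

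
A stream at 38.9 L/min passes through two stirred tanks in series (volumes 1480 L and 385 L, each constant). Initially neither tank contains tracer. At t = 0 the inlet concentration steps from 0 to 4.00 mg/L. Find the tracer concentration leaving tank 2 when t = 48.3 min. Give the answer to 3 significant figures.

Species balance on tank i: dCᵢ/dt = (Cᵢ₋₁ − Cᵢ)/τᵢ with τᵢ = Vᵢ/Q.
τ₁ = 1480/38.9 = 38.046 min; τ₂ = 385/38.9 = 9.8972 min.
Solving the cascade with C₁(0)=C₂(0)=0 gives C₂(t) = C_in[1 − (τ₁ e^(−t/τ₁) − τ₂ e^(−t/τ₂))/(τ₁ − τ₂)].
At t = 48.3: e^(−t/τ₁) = 0.28097, e^(−t/τ₂) = 0.0075956.
C₂ = 4.00·[1 − (38.046·0.28097 − 9.8972·0.0075956)/(28.149)] = 4.00·0.62291 = 2.4916 mg/L.

2.49 mg/L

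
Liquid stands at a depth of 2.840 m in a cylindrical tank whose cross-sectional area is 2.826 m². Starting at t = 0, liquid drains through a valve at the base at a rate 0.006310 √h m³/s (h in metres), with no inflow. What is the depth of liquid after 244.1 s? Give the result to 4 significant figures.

A dh/dt = −Q_out = −0.006310 √h.
Separate and integrate: 2(√h − √h₀) = −(0.006310/A) t.
√h = √2.840 − 0.006310·244.1/(2·2.826) = 1.68523 − 0.272518 = 1.41271.
h = 1.41271² = 1.99576 m.

1.996 m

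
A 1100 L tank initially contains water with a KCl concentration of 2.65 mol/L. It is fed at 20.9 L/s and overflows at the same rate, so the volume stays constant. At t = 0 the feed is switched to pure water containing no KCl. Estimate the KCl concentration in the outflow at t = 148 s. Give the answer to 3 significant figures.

Accumulation = in − out for the solute gives V dC/dt = Q(C_in − C).
So dC/dt = (C_in − C)/τ with τ = V/Q = 1100/20.9 = 52.632 s.
This is linear first-order; C(t) = C_in + (C₀ − C_in) e^(−t/τ).
C(148) = 0 + (2.65 − 0)·e^(−148/52.632) = 0 + (2.6500)·0.060085 = 0.15922 mol/L.

0.159 mol/L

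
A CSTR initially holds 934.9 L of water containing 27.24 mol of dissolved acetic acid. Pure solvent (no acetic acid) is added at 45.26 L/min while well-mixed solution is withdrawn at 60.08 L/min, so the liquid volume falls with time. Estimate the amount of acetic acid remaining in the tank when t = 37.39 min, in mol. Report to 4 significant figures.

0.7141 mol

Total volume: dV/dt = Q_in − Q_out = -14.8200 L/min, so V(t) = 934.9 − 14.8200 t and V(37.39) = 380.780 L.
No acetic acid enters, so dm/dt = −Q_out · (m/V).
Separate: dm/m = −Q_out dt/V(t) ⇒ ln(m/m₀) = −(Q_out/(Q_in−Q_out)) ln(V/V₀).
m = m₀ (V₀/V)^(Q_out/(Q_in−Q_out)) = 27.24 × (934.9/380.780)^(-4.05398) = 0.714145 mol.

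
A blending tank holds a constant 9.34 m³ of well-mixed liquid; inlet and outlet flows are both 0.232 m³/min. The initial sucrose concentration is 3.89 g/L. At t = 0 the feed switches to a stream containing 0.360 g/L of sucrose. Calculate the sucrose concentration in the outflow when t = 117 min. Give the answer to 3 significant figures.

0.553 g/L

Transient balance on the dissolved component: V dC/dt = Q(C_in − C).
So dC/dt = (C_in − C)/τ with τ = V/Q = 9.34/0.232 = 40.259 min.
C approaches C_in exponentially: C(t) = C_in + (C₀ − C_in) e^(−t/τ).
C(117) = 0.360 + (3.89 − 0.360)·e^(−117/40.259) = 0.360 + (3.5300)·0.054683 = 0.55303 g/L.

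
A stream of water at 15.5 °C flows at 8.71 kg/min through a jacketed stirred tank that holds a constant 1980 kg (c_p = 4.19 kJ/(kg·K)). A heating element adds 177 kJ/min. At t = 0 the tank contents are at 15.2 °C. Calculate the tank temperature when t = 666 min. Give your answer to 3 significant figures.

20.1 °C

Heat balance on the well-mixed liquid: M c_p dT/dt = ṁ c_p (T_in − T) + 177.
Rearrange: dT/dt = (T_ss − T)/τ with τ = M/ṁ = 227.32 min and T_ss = T_in + Q̇/(ṁ c_p) = 20.350 °C.
Integrating: T(t) = T_ss + (T₀ − T_ss) e^(−t/τ).
T(666) = 20.350 + (-5.1500)·e^(−666/227.32) = 20.350 + (-5.1500)·0.053412 = 20.075 °C.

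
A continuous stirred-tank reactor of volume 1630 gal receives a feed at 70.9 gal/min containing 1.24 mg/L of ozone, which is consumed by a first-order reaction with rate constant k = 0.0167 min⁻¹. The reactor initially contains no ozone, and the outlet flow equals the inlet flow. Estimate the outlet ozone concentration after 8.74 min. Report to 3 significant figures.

Species balance: V dC/dt = Q C_in − Q C − k V C.
This is linear with rate a = Q/V + k = 0.060197 min⁻¹.
C_ss = Q C_in/(Q + kV) = 0.89600 mg/L; C(t) = C_ss + (C₀ − C_ss) e^(−a t).
C(8.74) = 0.89600 + (-0.89600)·e^(−0.060197·8.74) = 0.89600 + (-0.89600)·0.59089 = 0.36656 mg/L.

0.367 mg/L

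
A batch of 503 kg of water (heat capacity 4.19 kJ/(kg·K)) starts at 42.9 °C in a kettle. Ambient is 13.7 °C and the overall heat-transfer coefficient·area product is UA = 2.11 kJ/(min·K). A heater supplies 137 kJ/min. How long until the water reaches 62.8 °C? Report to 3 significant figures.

M c_p dT/dt = −UA(T − T_amb) + Q̇.
τ = M c_p/UA = 998.85 min; T_ss = T_amb + Q̇/UA = 13.7 + 137/2.11 = 78.629 °C.
T(t) = T_ss + (T₀ − T_ss)e^(−t/τ); set T = 62.8:
t = −τ ln[(T − T_ss)/(T₀ − T_ss)] = −998.85 · ln(0.44303) = 813.18 min.

813 min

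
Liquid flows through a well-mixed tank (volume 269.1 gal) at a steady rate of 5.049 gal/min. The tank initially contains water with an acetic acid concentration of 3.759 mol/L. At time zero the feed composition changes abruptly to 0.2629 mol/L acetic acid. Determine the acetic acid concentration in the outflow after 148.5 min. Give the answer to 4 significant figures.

0.4784 mol/L

Unsteady species balance (constant V, well mixed): V dC/dt = Q(C_in − C).
Time constant τ = V/Q = 269.1/5.049 = 53.2977 min.
Integrating: C(t) = C_in + (C₀ − C_in) e^(−t/τ).
C(148.5) = 0.2629 + (3.759 − 0.2629)·e^(−148.5/53.2977) = 0.2629 + (3.49610)·0.0616527 = 0.478444 mol/L.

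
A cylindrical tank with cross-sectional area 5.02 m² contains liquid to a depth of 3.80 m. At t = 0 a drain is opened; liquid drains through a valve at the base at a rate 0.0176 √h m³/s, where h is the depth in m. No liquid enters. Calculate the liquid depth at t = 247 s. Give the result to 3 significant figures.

2.30 m

With no inflow, A dh/dt = −0.0176 √h.
∫ h^(−1/2) dh = −(0.0176/A) ∫ dt, giving 2√h = 2√h₀ − (0.0176/A) t.
√h = √3.80 − 0.0176·247/(2·5.02) = 1.9494 − 0.43299 = 1.5164.
h = 1.5164² = 2.2994 m.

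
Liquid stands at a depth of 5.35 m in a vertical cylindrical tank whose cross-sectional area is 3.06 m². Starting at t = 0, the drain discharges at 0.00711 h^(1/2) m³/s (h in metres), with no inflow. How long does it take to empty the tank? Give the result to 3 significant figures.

1990 s

Volume balance on the tank: A dh/dt = −0.00711 √h.
∫ h^(−1/2) dh = −(0.00711/A) ∫ dt, giving 2√h = 2√h₀ − (0.00711/A) t.
Set h = 0: 2√h₀ = (0.00711/A) t_empty ⇒ t_empty = 2A√h₀/0.00711.
t_empty = 2·3.06·√5.35/0.00711 = 6.1200·2.3130/0.00711 = 1990.9 s.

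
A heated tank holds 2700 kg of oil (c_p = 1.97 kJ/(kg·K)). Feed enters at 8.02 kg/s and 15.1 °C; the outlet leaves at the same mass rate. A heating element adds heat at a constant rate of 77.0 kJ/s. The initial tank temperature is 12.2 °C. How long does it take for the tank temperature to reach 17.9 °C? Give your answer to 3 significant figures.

445 s

Energy balance: M c_p dT/dt = ṁ c_p (T_in − T) + 77.0.
τ = M/ṁ = 336.66 s; T_ss = T_in + Q̇/(ṁ c_p) = 19.974 °C.
T(t) = T_ss + (T₀ − T_ss) e^(−t/τ). Set T = 17.9:
e^(−t/τ) = (17.9 − 19.974)/(12.2 − 19.974) = 0.26675
t = −336.66 · ln(0.26675) = 444.88 s.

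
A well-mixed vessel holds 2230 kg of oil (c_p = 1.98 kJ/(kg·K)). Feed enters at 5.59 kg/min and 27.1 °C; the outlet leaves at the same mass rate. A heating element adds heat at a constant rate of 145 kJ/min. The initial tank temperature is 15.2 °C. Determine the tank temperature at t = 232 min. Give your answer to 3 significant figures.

26.2 °C

Heat balance on the well-mixed liquid: M c_p dT/dt = ṁ c_p (T_in − T) + 145.
τ = M/ṁ = 398.93 min; T_ss = T_in + Q̇/(ṁ c_p) = 27.1 + 145/(5.59·1.98) = 40.201 °C.
Integrating: T(t) = T_ss + (T₀ − T_ss) e^(−t/τ).
T(232) = 40.201 + (-25.001)·e^(−232/398.93) = 40.201 + (-25.001)·0.55903 = 26.225 °C.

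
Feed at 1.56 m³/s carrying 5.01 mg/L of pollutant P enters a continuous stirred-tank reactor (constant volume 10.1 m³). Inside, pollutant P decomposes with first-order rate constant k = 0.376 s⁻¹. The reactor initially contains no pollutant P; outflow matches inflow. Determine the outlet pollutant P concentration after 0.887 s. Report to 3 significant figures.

0.548 mg/L

Species balance: V dC/dt = Q C_in − Q C − k V C.
dC/dt = (Q/V) C_in − (Q/V + k) C; effective rate a = Q/V + k = 0.15446 + 0.376 = 0.53046 s⁻¹.
C_ss = Q C_in/(Q + kV) = 1.4588 mg/L; C(t) = C_ss + (C₀ − C_ss) e^(−a t).
C(0.887) = 1.4588 + (-1.4588)·e^(−0.53046·0.887) = 1.4588 + (-1.4588)·0.62468 = 0.54751 mg/L.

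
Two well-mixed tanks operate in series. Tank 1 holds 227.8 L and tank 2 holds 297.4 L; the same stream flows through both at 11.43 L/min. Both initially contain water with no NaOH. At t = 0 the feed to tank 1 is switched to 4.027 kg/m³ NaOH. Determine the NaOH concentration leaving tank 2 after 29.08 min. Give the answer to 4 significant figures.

Each tank obeys Vᵢ dCᵢ/dt = Q(Cᵢ₋₁ − Cᵢ), so τᵢ = Vᵢ/Q.
τ₁ = 227.8/11.43 = 19.9300 min; τ₂ = 297.4/11.43 = 26.0192 min.
Tank 1: C₁ = C_in(1 − e^(−t/τ₁)). Tank 2 (τ₁ ≠ τ₂): C₂ = C_in[1 − (τ₁ e^(−t/τ₁) − τ₂ e^(−t/τ₂))/(τ₁ − τ₂)].
At t = 29.08: e^(−t/τ₁) = 0.232444, e^(−t/τ₂) = 0.327053.
C₂ = 4.027·[1 − (19.9300·0.232444 − 26.0192·0.327053)/(-6.08924)] = 4.027·0.363294 = 1.46299 kg/m³.

1.463 kg/m³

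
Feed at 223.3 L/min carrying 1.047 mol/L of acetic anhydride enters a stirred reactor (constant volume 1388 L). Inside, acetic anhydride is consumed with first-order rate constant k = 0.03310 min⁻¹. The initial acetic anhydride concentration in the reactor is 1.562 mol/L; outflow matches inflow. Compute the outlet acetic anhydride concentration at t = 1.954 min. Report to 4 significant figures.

Accumulation = in − out − consumed: V dC/dt = Q C_in − Q C − k V C.
dC/dt = (Q/V) C_in − (Q/V + k) C; effective rate a = Q/V + k = 0.160879 + 0.03310 = 0.193979 min⁻¹.
C_ss = Q C_in/(Q + kV) = 0.868343 mol/L; C(t) = C_ss + (C₀ − C_ss) e^(−a t).
C(1.954) = 0.868343 + (0.693657)·e^(−0.193979·1.954) = 0.868343 + (0.693657)·0.684522 = 1.34317 mol/L.

1.343 mol/L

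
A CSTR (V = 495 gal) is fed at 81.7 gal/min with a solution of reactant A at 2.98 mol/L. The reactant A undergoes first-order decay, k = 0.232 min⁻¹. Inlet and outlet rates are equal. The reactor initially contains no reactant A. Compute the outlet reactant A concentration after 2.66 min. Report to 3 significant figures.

0.808 mol/L

Species balance: V dC/dt = Q C_in − Q C − k V C.
This is linear with rate a = Q/V + k = 0.39705 min⁻¹.
C_ss = Q C_in/(Q + kV) = 1.2388 mol/L; C(t) = C_ss + (C₀ − C_ss) e^(−a t).
C(2.66) = 1.2388 + (-1.2388)·e^(−0.39705·2.66) = 1.2388 + (-1.2388)·0.34779 = 0.80793 mol/L.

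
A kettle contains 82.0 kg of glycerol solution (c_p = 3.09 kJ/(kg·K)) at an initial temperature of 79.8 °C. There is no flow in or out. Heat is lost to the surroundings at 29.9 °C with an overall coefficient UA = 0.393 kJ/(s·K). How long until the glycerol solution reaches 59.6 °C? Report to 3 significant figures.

335 s

Lumped-capacitance energy balance: M c_p dT/dt = UA(T_amb − T).
τ = M c_p/UA = 644.73 s; T_ss = T_amb = 29.900 °C.
T(t) = T_ss + (T₀ − T_ss)e^(−t/τ); set T = 59.6:
t = −τ ln[(T − T_ss)/(T₀ − T_ss)] = −644.73 · ln(0.59519) = 334.54 s.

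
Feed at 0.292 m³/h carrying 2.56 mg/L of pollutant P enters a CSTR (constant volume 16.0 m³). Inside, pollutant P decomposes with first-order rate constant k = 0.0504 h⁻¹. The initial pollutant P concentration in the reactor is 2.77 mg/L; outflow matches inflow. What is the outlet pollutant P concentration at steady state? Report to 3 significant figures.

0.681 mg/L

V dC/dt = Q(C_in − C) − k V C.
At steady state: 0 = Q C_in − (Q + kV) C_ss, so C_ss = Q C_in/(Q + kV).
C_ss = 0.292·2.56/(0.292 + 0.0504·16.0) = 0.74752/1.0984 = 0.68055 mg/L.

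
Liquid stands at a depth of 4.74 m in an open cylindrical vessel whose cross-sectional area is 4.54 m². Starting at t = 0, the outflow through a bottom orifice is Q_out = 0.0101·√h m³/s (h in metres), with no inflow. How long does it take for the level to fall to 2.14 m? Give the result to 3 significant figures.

With no inflow, A dh/dt = −0.0101 √h.
This is separable: 2 d(√h)/dt = −0.0101/A, so √h = √h₀ − (0.0101/(2A)) t.
t = 2A(√h₀ − √h)/0.0101 = 2·4.54·(√4.74 − √2.14)/0.0101
  = 9.0800 × (2.1772 − 1.4629) / 0.0101 = 642.14 s.

642 s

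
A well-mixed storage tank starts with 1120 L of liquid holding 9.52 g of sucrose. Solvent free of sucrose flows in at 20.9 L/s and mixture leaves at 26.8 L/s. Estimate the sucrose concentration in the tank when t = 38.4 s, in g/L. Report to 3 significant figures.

0.00382 g/L

Total volume: dV/dt = Q_in − Q_out = -5.9000 L/s, so V(t) = 1120 − 5.9000 t and V(38.4) = 893.44 L.
Species balance (pure solvent in): dm/dt = −Q_out · m/V(t).
Separate: dm/m = −Q_out dt/V(t) ⇒ ln(m/m₀) = −(Q_out/(Q_in−Q_out)) ln(V/V₀).
m = m₀ (V₀/V)^(Q_out/(Q_in−Q_out)) = 9.52 × (1120/893.44)^(-4.5424) = 3.4103 g.
C = m/V = 3.4103/893.44 = 0.0038170 g/L.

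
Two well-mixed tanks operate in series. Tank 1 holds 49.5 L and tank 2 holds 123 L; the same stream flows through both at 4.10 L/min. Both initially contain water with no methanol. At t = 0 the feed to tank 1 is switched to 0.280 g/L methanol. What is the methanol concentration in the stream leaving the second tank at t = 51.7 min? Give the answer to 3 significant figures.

0.199 g/L

Time constants: τᵢ = Vᵢ/Q for each well-mixed tank.
τ₁ = 49.5/4.10 = 12.073 min; τ₂ = 123/4.10 = 30.000 min.
Tank 1: C₁ = C_in(1 − e^(−t/τ₁)). Tank 2 (τ₁ ≠ τ₂): C₂ = C_in[1 − (τ₁ e^(−t/τ₁) − τ₂ e^(−t/τ₂))/(τ₁ − τ₂)].
At t = 51.7: e^(−t/τ₁) = 0.013812, e^(−t/τ₂) = 0.17847.
C₂ = 0.280·[1 − (12.073·0.013812 − 30.000·0.17847)/(-17.927)] = 0.280·0.71064 = 0.19898 g/L.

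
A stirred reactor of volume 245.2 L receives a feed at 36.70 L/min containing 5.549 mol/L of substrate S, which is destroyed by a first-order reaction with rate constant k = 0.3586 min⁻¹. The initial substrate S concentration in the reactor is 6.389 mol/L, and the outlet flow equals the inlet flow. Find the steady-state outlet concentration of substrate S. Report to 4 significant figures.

1.634 mol/L

V dC/dt = Q(C_in − C) − k V C.
Steady state (dC/dt = 0): C_ss = Q C_in/(Q + kV) = C_in/(1 + kV/Q).
C_ss = 36.70·5.549/(36.70 + 0.3586·245.2) = 203.648/124.629 = 1.63404 mol/L.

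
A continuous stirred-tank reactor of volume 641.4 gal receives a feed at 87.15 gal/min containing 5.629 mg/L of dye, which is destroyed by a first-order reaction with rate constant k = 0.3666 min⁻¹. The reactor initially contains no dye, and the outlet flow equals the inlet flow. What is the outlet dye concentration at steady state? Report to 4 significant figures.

1.522 mg/L

V dC/dt = Q(C_in − C) − k V C.
Steady state (dC/dt = 0): C_ss = Q C_in/(Q + kV) = C_in/(1 + kV/Q).
C_ss = 87.15·5.629/(87.15 + 0.3666·641.4) = 490.567/322.287 = 1.52214 mg/L.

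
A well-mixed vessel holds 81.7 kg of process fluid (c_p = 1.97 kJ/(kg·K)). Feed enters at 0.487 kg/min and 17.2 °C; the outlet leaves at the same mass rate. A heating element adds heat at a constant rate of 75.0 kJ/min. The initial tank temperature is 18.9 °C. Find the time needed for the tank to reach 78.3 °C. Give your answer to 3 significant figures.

252 min

M c_p dT/dt = ṁ c_p (T_in − T) + Q̇.
τ = M/ṁ = 167.76 min; T_ss = T_in + Q̇/(ṁ c_p) = 95.375 °C.
T(t) = T_ss + (T₀ − T_ss) e^(−t/τ). Set T = 78.3:
e^(−t/τ) = (78.3 − 95.375)/(18.9 − 95.375) = 0.22327
t = −167.76 · ln(0.22327) = 251.54 min.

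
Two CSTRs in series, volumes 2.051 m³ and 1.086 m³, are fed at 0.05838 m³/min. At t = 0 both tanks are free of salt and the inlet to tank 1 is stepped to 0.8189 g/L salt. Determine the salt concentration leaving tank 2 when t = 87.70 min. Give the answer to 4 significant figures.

0.6838 g/L

Species balance on tank i: dCᵢ/dt = (Cᵢ₋₁ − Cᵢ)/τᵢ with τᵢ = Vᵢ/Q.
τ₁ = 2.051/0.05838 = 35.1319 min; τ₂ = 1.086/0.05838 = 18.6023 min.
Tank 1: C₁ = C_in(1 − e^(−t/τ₁)). Tank 2 (τ₁ ≠ τ₂): C₂ = C_in[1 − (τ₁ e^(−t/τ₁) − τ₂ e^(−t/τ₂))/(τ₁ − τ₂)].
At t = 87.70: e^(−t/τ₁) = 0.0823887, e^(−t/τ₂) = 0.00896452.
C₂ = 0.8189·[1 − (35.1319·0.0823887 − 18.6023·0.00896452)/(16.5296)] = 0.8189·0.834981 = 0.683766 g/L.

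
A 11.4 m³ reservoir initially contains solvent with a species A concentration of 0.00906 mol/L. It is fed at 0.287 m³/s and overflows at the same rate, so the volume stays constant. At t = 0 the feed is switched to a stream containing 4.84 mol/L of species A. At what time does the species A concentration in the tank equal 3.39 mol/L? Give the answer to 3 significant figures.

47.8 s

Mass balance on the solute (V constant): V dC/dt = Q(C_in − C), so τ = V/Q = 39.721 s.
C(t) = C_in + (C₀ − C_in) e^(−t/τ). Set C = 3.39 and solve for t:
e^(−t/τ) = (C − C_in)/(C₀ − C_in) = (3.39 − 4.84)/(0.00906 − 4.84) = 0.30015
t = −τ ln(…) = 39.721 × 1.2035 = 47.804 s.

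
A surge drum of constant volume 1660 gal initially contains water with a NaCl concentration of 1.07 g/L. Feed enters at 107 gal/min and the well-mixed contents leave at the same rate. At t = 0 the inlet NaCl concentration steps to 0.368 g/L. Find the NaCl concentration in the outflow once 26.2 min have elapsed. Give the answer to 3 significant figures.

Unsteady species balance (constant V, well mixed): V dC/dt = Q(C_in − C).
Rewrite as dC/dt + C/τ = C_in/τ, τ = V/Q = 15.514 min.
This is linear first-order; C(t) = C_in + (C₀ − C_in) e^(−t/τ).
C(26.2) = 0.368 + (1.07 − 0.368)·e^(−26.2/15.514) = 0.368 + (0.70200)·0.18474 = 0.49769 g/L.

0.498 g/L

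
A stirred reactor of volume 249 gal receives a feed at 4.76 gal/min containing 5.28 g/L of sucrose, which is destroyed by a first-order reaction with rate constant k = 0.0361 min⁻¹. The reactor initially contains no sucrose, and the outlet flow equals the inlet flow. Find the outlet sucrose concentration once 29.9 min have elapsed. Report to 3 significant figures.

1.48 g/L

Accumulation = in − out − consumed: V dC/dt = Q C_in − Q C − k V C.
dC/dt = (Q/V) C_in − (Q/V + k) C; effective rate a = Q/V + k = 0.019116 + 0.0361 = 0.055216 min⁻¹.
C_ss = Q C_in/(Q + kV) = 1.8280 g/L; C(t) = C_ss + (C₀ − C_ss) e^(−a t).
C(29.9) = 1.8280 + (-1.8280)·e^(−0.055216·29.9) = 1.8280 + (-1.8280)·0.19186 = 1.4773 g/L.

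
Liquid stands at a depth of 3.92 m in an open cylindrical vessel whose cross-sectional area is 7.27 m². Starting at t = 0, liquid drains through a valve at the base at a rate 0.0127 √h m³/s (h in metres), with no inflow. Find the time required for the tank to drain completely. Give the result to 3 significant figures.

A dh/dt = −Q_out = −0.0127 √h.
This is separable: 2 d(√h)/dt = −0.0127/A, so √h = √h₀ − (0.0127/(2A)) t.
Set h = 0: 2√h₀ = (0.0127/A) t_empty ⇒ t_empty = 2A√h₀/0.0127.
t_empty = 2·7.27·√3.92/0.0127 = 14.540·1.9799/0.0127 = 2266.8 s.

2270 s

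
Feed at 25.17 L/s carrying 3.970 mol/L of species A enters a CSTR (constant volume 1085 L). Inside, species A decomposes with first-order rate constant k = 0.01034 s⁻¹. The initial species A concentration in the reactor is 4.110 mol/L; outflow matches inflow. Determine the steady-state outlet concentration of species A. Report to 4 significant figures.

2.746 mol/L

V dC/dt = Q(C_in − C) − k V C.
Steady state (dC/dt = 0): C_ss = Q C_in/(Q + kV) = C_in/(1 + kV/Q).
C_ss = 25.17·3.970/(25.17 + 0.01034·1085) = 99.9249/36.3889 = 2.74603 mol/L.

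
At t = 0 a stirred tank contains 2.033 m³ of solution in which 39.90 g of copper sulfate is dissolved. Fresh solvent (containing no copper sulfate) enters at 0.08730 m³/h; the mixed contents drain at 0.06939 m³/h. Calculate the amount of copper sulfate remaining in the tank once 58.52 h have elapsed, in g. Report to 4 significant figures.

Let m(t) be the amount of copper sulfate. Volume: V(t) = V₀ + (Q_in − Q_out) t = 2.033 + 0.0179100 t; V(58.52) = 3.08109 m³.
Species balance (pure solvent in): dm/dt = −Q_out · m/V(t).
dm/m = −Q_out dt/(V₀ + 0.0179100 t); integrating gives ln(m/m₀) = −(Q_out/(Q_in−Q_out)) ln(V/V₀).
m = m₀ (V₀/V)^(Q_out/(Q_in−Q_out)) = 39.90 × (2.033/3.08109)^(3.87437) = 7.96870 g.

7.969 g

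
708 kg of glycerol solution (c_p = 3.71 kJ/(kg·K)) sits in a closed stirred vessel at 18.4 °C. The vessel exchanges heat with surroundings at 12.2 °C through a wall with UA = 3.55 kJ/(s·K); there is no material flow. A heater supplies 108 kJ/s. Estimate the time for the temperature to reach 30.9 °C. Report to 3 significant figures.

M c_p dT/dt = −UA(T − T_amb) + Q̇.
τ = M c_p/UA = 739.91 s; T_ss = T_amb + Q̇/UA = 12.2 + 108/3.55 = 42.623 °C.
T(t) = T_ss + (T₀ − T_ss)e^(−t/τ); set T = 30.9:
t = −τ ln[(T − T_ss)/(T₀ − T_ss)] = −739.91 · ln(0.48395) = 537.00 s.

537 s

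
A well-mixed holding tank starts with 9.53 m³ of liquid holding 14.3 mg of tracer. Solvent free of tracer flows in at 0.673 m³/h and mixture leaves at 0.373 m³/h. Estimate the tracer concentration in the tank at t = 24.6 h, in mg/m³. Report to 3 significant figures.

Total volume: dV/dt = Q_in − Q_out = 0.30000 m³/h, so V(t) = 9.53 + 0.30000 t and V(24.6) = 16.910 m³.
Species balance (pure solvent in): dm/dt = −Q_out · m/V(t).
Separate: dm/m = −Q_out dt/V(t) ⇒ ln(m/m₀) = −(Q_out/(Q_in−Q_out)) ln(V/V₀).
m = m₀ (V₀/V)^(Q_out/(Q_in−Q_out)) = 14.3 × (9.53/16.910)^(1.2433) = 7.0094 mg.
C = m/V = 7.0094/16.910 = 0.41451 mg/m³.

0.415 mg/m³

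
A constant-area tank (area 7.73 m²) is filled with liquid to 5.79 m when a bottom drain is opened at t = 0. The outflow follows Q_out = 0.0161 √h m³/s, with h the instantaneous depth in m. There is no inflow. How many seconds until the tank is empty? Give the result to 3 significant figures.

Volume balance on the tank: A dh/dt = −0.0161 √h.
Separate and integrate: 2(√h − √h₀) = −(0.0161/A) t.
Tank is empty when √h = 0: t_empty = 2A√h₀/0.0161.
t_empty = 2·7.73·√5.79/0.0161 = 15.460·2.4062/0.0161 = 2310.6 s.

2310 s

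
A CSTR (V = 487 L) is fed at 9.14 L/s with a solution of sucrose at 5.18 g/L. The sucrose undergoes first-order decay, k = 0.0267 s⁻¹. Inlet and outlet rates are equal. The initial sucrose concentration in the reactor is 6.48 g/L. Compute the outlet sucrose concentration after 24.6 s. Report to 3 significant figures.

Species balance: V dC/dt = Q C_in − Q C − k V C.
dC/dt = (Q/V) C_in − (Q/V + k) C; effective rate a = Q/V + k = 0.018768 + 0.0267 = 0.045468 s⁻¹.
C_ss = Q C_in/(Q + kV) = 2.1382 g/L; C(t) = C_ss + (C₀ − C_ss) e^(−a t).
C(24.6) = 2.1382 + (4.3418)·e^(−0.045468·24.6) = 2.1382 + (4.3418)·0.32677 = 3.5569 g/L.

3.56 g/L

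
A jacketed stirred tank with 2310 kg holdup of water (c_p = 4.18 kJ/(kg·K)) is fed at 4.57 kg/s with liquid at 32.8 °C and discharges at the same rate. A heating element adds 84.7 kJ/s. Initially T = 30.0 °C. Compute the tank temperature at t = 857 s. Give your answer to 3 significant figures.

35.9 °C

Energy balance: M c_p dT/dt = ṁ c_p (T_in − T) + 84.7.
τ = M/ṁ = 505.47 s; T_ss = T_in + Q̇/(ṁ c_p) = 32.8 + 84.7/(4.57·4.18) = 37.234 °C.
T approaches T_ss exponentially: T(t) = T_ss + (T₀ − T_ss) e^(−t/τ).
T(857) = 37.234 + (-7.2340)·e^(−857/505.47) = 37.234 + (-7.2340)·0.18352 = 35.906 °C.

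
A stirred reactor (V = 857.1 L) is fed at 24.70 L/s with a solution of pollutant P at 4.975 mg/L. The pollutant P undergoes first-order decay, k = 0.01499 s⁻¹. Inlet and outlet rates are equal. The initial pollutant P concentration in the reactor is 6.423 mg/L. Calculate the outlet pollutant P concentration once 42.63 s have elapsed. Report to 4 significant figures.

3.759 mg/L

Species balance: V dC/dt = Q C_in − Q C − k V C.
This is linear with rate a = Q/V + k = 0.0438081 s⁻¹.
C_ss = Q C_in/(Q + kV) = 3.27268 mg/L; C(t) = C_ss + (C₀ − C_ss) e^(−a t).
C(42.63) = 3.27268 + (3.15032)·e^(−0.0438081·42.63) = 3.27268 + (3.15032)·0.154503 = 3.75942 mg/L.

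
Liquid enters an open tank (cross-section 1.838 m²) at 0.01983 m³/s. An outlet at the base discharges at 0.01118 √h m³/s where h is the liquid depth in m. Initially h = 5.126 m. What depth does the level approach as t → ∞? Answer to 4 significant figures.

3.146 m

Level balance: A dh/dt = 0.01983 − 0.01118 √h. Setting dh/dt = 0:
Q_in = 0.01118 √h_ss ⇒ √h_ss = 0.01983/0.01118 = 1.77370.
h_ss = 1.77370² = 3.14602 m. (Since h₀ = 5.126 m > h_ss, the level will fall toward this value.)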